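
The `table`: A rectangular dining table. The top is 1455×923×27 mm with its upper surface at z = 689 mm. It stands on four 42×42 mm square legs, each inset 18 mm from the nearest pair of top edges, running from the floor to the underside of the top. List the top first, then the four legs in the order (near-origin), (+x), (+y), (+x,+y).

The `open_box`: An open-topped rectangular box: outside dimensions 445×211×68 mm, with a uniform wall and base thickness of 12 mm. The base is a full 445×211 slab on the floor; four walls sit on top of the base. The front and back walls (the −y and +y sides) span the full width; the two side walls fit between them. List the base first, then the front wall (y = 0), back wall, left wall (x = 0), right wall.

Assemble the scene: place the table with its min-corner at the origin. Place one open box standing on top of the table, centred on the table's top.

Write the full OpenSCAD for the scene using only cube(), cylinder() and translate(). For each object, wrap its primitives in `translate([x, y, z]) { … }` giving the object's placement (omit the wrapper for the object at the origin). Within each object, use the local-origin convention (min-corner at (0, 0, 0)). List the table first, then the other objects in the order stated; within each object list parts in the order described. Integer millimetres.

translate([0, 0, 662]) cube([1455, 923, 27]);
translate([18, 18, 0]) cube([42, 42, 662]);
translate([1395, 18, 0]) cube([42, 42, 662]);
translate([18, 863, 0]) cube([42, 42, 662]);
translate([1395, 863, 0]) cube([42, 42, 662]);
translate([505, 356, 689]) {
  cube([445, 211, 12]);
  translate([0, 0, 12]) cube([445, 12, 56]);
  translate([0, 199, 12]) cube([445, 12, 56]);
  translate([0, 12, 12]) cube([12, 187, 56]);
  translate([433, 12, 12]) cube([12, 187, 56]);
}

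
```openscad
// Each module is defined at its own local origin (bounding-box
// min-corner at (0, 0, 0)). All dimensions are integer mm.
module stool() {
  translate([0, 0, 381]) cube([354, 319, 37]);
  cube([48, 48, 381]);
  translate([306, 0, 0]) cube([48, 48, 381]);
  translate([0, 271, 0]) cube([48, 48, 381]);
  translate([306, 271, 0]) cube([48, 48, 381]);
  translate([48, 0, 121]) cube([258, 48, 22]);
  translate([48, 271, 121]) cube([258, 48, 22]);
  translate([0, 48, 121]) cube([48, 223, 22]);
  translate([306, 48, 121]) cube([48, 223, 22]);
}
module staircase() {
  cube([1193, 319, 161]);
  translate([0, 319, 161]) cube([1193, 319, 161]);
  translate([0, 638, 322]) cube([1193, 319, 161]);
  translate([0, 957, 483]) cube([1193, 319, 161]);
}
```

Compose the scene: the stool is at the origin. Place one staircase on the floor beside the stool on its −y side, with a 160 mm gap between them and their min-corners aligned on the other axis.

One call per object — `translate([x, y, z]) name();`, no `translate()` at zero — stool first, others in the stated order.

stool();
translate([0, -1436, 0]) staircase();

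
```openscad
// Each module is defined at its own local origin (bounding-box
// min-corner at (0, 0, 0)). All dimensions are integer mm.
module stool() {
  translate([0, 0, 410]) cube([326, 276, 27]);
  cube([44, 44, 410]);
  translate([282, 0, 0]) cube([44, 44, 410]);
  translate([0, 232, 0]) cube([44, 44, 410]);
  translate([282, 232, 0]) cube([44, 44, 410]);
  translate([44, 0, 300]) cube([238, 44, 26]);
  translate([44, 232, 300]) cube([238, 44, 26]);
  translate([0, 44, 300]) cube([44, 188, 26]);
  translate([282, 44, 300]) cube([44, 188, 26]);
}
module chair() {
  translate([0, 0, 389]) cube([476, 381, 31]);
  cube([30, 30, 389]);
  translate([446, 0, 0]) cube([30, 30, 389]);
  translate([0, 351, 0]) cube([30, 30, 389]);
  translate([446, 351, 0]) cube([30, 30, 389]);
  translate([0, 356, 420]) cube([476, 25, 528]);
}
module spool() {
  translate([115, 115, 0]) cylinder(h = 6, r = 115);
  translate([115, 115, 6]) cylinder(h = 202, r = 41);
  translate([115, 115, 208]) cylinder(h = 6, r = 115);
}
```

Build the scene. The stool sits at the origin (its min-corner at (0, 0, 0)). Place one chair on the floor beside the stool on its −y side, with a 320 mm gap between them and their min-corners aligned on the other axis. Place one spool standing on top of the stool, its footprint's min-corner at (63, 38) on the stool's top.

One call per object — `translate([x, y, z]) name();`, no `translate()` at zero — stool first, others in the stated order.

stool();
translate([0, -701, 0]) chair();
translate([63, 38, 437]) spool();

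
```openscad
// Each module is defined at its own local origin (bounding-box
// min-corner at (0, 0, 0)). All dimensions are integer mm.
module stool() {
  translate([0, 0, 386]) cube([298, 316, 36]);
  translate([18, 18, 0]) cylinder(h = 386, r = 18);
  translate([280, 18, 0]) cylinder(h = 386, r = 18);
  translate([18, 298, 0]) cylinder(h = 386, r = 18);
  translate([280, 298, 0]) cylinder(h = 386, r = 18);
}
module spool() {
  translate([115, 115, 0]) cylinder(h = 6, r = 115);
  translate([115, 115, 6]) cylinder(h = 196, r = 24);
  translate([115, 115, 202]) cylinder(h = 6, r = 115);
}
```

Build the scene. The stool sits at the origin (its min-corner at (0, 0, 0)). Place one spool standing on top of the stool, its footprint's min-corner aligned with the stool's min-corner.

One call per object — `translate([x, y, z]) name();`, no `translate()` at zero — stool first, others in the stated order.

stool();
translate([0, 0, 422]) spool();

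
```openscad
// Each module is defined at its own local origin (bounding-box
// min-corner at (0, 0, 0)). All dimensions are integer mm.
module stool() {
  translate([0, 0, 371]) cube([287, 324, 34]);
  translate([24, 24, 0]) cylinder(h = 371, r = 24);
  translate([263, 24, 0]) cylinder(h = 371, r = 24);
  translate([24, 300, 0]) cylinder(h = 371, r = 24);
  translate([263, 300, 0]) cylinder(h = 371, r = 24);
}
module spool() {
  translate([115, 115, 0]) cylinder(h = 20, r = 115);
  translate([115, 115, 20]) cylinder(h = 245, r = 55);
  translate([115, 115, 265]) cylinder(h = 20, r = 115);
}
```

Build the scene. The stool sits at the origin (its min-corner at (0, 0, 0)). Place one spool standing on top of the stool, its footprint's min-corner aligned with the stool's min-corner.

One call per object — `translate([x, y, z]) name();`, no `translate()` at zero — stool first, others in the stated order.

stool();
translate([0, 0, 405]) spool();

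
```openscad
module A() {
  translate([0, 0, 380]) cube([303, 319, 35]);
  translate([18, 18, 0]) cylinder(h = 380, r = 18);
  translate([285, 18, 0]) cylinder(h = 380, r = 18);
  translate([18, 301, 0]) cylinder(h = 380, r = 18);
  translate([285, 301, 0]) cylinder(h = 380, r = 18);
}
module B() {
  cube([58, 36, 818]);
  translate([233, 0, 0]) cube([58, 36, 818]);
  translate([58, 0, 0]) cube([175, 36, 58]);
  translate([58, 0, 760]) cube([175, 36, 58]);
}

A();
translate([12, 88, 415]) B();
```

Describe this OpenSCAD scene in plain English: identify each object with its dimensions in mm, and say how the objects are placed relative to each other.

A is a four-legged stool. The seat is 303×319 mm, 35 mm thick, top at z = 415 mm. It stands on four round legs, each 36 mm in diameter, from z = 0 to the seat underside, each leg's axis is inset half a diameter from the nearest pair of seat edges (so the leg's bounding box is flush with the corner).

B is a picture frame with a 175×702 mm rectangular opening (x by z) and a uniform 58 mm border on every side. Frame depth is 36 mm along y. It is built from two vertical stiles running the full outside height and two horizontal rails spanning the gap between the stiles.

The picture frame is on top of the stool.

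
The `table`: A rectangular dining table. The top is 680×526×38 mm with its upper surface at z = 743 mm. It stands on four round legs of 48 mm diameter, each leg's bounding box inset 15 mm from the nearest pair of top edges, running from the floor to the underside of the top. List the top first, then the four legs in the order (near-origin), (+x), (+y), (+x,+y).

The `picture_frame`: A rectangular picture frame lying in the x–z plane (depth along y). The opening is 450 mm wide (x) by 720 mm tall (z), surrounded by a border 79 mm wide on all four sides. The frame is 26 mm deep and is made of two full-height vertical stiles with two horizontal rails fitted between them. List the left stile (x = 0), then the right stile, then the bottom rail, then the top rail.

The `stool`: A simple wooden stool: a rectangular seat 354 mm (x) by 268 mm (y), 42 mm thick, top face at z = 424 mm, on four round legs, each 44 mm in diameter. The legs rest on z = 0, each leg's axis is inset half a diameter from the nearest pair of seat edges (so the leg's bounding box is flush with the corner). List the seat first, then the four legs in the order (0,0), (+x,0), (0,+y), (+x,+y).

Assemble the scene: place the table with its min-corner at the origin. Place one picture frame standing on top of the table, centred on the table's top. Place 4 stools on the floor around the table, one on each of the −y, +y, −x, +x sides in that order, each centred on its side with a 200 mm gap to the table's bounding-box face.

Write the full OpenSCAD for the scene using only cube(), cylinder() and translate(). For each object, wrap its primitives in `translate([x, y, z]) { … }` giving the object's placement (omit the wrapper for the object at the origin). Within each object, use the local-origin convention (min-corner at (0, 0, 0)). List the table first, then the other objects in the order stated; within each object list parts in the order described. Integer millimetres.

translate([0, 0, 705]) cube([680, 526, 38]);
translate([39, 39, 0]) cylinder(h = 705, r = 24);
translate([641, 39, 0]) cylinder(h = 705, r = 24);
translate([39, 487, 0]) cylinder(h = 705, r = 24);
translate([641, 487, 0]) cylinder(h = 705, r = 24);
translate([36, 250, 743]) {
  cube([79, 26, 878]);
  translate([529, 0, 0]) cube([79, 26, 878]);
  translate([79, 0, 0]) cube([450, 26, 79]);
  translate([79, 0, 799]) cube([450, 26, 79]);
}
translate([163, -468, 0]) {
  translate([0, 0, 382]) cube([354, 268, 42]);
  translate([22, 22, 0]) cylinder(h = 382, r = 22);
  translate([332, 22, 0]) cylinder(h = 382, r = 22);
  translate([22, 246, 0]) cylinder(h = 382, r = 22);
  translate([332, 246, 0]) cylinder(h = 382, r = 22);
}
translate([163, 726, 0]) {
  translate([0, 0, 382]) cube([354, 268, 42]);
  translate([22, 22, 0]) cylinder(h = 382, r = 22);
  translate([332, 22, 0]) cylinder(h = 382, r = 22);
  translate([22, 246, 0]) cylinder(h = 382, r = 22);
  translate([332, 246, 0]) cylinder(h = 382, r = 22);
}
translate([-554, 129, 0]) {
  translate([0, 0, 382]) cube([354, 268, 42]);
  translate([22, 22, 0]) cylinder(h = 382, r = 22);
  translate([332, 22, 0]) cylinder(h = 382, r = 22);
  translate([22, 246, 0]) cylinder(h = 382, r = 22);
  translate([332, 246, 0]) cylinder(h = 382, r = 22);
}
translate([880, 129, 0]) {
  translate([0, 0, 382]) cube([354, 268, 42]);
  translate([22, 22, 0]) cylinder(h = 382, r = 22);
  translate([332, 22, 0]) cylinder(h = 382, r = 22);
  translate([22, 246, 0]) cylinder(h = 382, r = 22);
  translate([332, 246, 0]) cylinder(h = 382, r = 22);
}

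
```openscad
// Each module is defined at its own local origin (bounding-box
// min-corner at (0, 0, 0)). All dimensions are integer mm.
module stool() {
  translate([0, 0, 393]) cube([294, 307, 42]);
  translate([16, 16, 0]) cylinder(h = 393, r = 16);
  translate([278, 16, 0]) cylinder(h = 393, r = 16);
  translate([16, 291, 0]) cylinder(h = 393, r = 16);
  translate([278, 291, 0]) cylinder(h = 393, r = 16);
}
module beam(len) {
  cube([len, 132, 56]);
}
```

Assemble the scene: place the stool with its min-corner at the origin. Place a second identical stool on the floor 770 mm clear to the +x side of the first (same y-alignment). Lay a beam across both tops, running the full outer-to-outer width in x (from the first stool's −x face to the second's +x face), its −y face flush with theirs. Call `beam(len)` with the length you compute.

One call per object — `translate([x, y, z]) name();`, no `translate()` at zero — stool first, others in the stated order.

stool();
translate([1064, 0, 0]) stool();
translate([0, 0, 435]) beam(1358);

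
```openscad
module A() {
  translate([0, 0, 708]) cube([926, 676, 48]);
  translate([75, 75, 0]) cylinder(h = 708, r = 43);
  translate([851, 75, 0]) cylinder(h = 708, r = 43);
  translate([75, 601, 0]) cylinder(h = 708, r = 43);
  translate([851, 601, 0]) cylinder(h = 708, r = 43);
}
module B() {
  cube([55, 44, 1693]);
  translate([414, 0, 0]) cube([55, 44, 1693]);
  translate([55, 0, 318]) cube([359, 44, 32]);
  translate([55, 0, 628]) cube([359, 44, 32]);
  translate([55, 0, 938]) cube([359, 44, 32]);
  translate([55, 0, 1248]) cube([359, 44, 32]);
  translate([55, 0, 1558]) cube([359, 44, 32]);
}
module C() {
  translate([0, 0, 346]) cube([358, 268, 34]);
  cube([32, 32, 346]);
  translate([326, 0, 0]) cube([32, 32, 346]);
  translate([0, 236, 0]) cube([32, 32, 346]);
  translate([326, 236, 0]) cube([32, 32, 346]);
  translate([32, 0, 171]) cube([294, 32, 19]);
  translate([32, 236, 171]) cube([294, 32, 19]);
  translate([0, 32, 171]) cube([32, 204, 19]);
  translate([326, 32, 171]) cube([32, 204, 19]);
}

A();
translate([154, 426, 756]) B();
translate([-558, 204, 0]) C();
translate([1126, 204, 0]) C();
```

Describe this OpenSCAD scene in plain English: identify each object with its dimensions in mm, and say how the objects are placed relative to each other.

A is a rectangular dining table. The top is 926×676×48 mm with its upper surface at z = 756 mm. It stands on four round legs of 86 mm diameter, each leg's bounding box inset 32 mm from the nearest pair of top edges, running from the floor to the underside of the top.

B is a straight ladder. Two 55×44 mm vertical rails, 1693 mm tall, stand 469 mm apart (outside-to-outside) with their front faces coplanar on the −y side. 5 rungs, each 44 mm deep and 32 mm tall, span between the inner faces of the rails, front faces flush with the rails. The lowest rung's underside is at z = 318 mm and rungs are spaced 310 mm apart (underside to underside).

C is a four-legged stool. The seat is a 358×268×34 mm slab whose top surface is at z = 380 mm; four square legs, each 32×32 mm in cross-section, run from the floor (z = 0) to the underside of the seat, each flush with a corner of the seat. Four stretchers, 32 mm wide and 19 mm tall, connect adjacent legs with their undersides at z = 171 mm, each running between the inner faces of the legs it joins and aligned with the legs' outer faces on the other axis.

The ladder is on top of the table. Two stools sit around the table at the −x, +x sides.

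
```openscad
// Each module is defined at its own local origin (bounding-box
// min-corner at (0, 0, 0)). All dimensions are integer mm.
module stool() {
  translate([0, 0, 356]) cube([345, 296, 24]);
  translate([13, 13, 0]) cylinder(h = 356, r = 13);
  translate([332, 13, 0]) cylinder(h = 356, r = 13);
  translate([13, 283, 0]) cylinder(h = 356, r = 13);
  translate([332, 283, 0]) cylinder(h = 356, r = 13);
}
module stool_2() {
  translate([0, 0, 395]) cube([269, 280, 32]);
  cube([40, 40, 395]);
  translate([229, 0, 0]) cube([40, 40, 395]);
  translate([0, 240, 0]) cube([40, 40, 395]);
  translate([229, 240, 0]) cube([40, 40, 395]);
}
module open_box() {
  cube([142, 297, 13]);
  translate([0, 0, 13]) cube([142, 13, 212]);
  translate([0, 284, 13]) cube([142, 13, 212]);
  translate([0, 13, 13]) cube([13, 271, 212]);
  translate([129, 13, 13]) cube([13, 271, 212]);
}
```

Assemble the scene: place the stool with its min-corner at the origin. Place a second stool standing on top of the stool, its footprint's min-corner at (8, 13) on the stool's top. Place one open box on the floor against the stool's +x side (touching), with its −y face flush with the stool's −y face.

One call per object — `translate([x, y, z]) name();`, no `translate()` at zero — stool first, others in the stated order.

stool();
translate([8, 13, 380]) stool_2();
translate([345, 0, 0]) open_box();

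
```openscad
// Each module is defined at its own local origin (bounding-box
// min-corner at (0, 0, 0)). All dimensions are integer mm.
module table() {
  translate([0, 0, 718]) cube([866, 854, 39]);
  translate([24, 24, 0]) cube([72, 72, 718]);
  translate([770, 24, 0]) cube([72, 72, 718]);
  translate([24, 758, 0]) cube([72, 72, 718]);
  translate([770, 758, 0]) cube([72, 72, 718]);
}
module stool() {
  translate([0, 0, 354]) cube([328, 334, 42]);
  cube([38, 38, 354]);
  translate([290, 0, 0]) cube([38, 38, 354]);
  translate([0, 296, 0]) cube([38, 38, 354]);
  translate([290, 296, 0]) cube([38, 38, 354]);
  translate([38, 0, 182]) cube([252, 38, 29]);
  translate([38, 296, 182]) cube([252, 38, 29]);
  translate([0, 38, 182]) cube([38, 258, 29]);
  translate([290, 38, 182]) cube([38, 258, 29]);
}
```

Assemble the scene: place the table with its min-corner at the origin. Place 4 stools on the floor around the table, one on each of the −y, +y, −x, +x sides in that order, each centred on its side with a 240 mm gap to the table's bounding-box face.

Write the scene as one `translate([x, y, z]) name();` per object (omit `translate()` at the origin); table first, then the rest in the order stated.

table();
translate([269, -574, 0]) stool();
translate([269, 1094, 0]) stool();
translate([-568, 260, 0]) stool();
translate([1106, 260, 0]) stool();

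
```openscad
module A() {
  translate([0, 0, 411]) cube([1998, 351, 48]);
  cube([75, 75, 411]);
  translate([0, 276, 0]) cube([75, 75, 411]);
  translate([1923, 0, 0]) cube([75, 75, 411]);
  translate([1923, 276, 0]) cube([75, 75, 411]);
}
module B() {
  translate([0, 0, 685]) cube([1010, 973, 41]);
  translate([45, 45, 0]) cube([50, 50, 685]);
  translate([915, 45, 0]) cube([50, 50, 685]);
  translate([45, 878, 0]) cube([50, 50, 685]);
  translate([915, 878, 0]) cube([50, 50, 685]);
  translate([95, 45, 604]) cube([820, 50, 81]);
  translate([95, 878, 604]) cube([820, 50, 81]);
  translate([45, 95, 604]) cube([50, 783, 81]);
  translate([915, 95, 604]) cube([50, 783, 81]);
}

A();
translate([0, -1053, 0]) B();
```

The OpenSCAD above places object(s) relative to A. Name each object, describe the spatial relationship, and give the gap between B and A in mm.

A is a bench. B is a table. The table is on the floor beside the bench on its −y side. The gap between the table and the bench is 80 mm.

The table's nearest face is 80 mm from the bench's −y face.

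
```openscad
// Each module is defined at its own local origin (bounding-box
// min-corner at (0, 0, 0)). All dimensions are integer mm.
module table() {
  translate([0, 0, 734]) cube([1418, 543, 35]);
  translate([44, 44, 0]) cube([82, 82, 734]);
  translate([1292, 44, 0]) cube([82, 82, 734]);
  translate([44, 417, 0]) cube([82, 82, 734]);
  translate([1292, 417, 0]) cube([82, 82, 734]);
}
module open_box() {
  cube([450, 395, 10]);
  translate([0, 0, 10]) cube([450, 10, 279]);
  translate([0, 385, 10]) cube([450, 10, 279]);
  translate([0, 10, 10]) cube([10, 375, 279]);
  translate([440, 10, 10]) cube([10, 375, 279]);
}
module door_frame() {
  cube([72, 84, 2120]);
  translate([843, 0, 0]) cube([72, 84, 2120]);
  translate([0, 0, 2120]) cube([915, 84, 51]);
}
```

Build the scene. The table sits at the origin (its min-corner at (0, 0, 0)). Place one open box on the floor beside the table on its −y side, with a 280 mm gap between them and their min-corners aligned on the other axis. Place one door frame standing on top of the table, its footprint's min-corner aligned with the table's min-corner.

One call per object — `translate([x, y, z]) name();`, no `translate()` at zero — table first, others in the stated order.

table();
translate([0, -675, 0]) open_box();
translate([0, 0, 769]) door_frame();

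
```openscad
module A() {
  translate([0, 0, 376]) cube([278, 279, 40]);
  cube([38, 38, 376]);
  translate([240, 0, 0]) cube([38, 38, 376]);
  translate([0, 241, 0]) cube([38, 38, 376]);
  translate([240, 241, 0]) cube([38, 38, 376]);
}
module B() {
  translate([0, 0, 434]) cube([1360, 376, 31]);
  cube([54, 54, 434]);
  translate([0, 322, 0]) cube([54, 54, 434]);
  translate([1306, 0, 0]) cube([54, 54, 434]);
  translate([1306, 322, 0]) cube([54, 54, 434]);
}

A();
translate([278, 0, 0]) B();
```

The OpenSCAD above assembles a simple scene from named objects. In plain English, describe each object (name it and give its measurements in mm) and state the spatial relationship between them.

A is a four-legged stool. The seat is a 278×279×40 mm slab whose top surface is at z = 416 mm; four square legs, each 38×38 mm in cross-section, run from the floor (z = 0) to the underside of the seat, each flush with a corner of the seat.

B is a bench: a 1360×376 mm seat slab, 31 mm thick, top at z = 465 mm, on four 54×54 mm square legs flush with the seat corners and standing on z = 0.

The bench is against the stool's +x side, with their −y faces flush.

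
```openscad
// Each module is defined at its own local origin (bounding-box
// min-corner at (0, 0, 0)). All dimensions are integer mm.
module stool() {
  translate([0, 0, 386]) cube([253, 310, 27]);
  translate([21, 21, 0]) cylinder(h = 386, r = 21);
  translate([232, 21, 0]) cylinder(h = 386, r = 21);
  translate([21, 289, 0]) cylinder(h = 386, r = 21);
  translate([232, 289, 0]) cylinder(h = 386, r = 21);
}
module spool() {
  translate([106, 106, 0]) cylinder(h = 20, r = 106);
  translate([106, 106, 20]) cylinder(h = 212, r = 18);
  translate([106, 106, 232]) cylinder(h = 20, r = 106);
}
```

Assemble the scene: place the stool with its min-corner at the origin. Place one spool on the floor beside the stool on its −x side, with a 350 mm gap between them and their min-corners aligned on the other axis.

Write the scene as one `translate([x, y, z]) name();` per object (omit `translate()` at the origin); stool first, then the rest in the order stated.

stool();
translate([-562, 0, 0]) spool();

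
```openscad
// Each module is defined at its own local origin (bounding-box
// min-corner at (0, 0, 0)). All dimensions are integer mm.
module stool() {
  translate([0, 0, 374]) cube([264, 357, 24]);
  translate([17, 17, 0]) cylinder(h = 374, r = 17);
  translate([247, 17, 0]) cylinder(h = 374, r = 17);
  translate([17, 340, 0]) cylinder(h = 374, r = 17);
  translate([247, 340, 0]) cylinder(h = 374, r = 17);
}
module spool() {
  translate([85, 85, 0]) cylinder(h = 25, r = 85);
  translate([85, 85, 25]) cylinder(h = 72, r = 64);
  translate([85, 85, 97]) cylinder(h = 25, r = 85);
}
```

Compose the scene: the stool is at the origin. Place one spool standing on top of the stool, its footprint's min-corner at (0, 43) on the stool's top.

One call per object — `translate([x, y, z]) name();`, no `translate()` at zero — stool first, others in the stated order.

stool();
translate([0, 43, 398]) spool();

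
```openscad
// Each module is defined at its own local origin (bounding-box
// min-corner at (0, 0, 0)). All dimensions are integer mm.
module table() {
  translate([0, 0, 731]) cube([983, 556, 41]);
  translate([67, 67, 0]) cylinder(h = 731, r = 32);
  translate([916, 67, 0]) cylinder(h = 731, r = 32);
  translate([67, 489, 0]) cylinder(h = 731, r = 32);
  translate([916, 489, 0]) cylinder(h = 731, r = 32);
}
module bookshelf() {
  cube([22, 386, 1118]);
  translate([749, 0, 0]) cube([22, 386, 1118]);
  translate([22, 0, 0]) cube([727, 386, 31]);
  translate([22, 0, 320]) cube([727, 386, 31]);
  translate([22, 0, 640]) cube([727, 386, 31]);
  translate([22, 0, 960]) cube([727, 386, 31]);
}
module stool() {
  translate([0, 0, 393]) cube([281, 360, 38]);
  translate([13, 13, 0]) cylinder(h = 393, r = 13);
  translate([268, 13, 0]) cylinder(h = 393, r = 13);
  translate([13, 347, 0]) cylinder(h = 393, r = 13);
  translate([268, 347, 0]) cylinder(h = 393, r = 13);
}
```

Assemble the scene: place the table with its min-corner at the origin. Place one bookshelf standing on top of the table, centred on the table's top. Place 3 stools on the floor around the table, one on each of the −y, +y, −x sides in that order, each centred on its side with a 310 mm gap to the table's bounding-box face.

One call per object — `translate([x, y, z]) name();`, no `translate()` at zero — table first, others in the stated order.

table();
translate([106, 85, 772]) bookshelf();
translate([351, -670, 0]) stool();
translate([351, 866, 0]) stool();
translate([-591, 98, 0]) stool();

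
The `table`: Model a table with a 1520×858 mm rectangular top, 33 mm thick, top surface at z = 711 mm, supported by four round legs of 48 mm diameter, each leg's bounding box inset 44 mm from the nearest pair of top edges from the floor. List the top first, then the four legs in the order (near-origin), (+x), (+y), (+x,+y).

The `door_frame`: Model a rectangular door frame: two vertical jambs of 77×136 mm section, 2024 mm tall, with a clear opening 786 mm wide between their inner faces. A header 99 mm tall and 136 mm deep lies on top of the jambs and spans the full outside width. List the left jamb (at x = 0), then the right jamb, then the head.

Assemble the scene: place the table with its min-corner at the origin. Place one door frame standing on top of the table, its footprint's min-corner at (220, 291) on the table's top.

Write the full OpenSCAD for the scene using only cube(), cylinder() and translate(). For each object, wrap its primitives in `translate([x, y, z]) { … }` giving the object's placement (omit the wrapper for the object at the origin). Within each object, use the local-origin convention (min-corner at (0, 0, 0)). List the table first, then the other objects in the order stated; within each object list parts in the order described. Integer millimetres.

translate([0, 0, 678]) cube([1520, 858, 33]);
translate([68, 68, 0]) cylinder(h = 678, r = 24);
translate([1452, 68, 0]) cylinder(h = 678, r = 24);
translate([68, 790, 0]) cylinder(h = 678, r = 24);
translate([1452, 790, 0]) cylinder(h = 678, r = 24);
translate([220, 291, 711]) {
  cube([77, 136, 2024]);
  translate([863, 0, 0]) cube([77, 136, 2024]);
  translate([0, 0, 2024]) cube([940, 136, 99]);
}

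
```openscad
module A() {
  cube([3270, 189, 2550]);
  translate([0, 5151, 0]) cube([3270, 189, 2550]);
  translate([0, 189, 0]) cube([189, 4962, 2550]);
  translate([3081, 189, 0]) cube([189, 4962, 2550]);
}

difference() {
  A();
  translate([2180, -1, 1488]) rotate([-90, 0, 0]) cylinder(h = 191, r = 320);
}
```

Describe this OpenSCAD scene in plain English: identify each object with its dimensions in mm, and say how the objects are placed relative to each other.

A is a box-shaped house frame (walls only): outside footprint 3270×5340 mm, wall height 2550 mm, wall thickness 189 mm. The two y-facing walls run the full x-width; the two x-facing walls fit between the inner faces of the y-facing walls.

The house frame has a circular hole of radius 320 mm through its front wall, centred at (x = 2180, z = 1488).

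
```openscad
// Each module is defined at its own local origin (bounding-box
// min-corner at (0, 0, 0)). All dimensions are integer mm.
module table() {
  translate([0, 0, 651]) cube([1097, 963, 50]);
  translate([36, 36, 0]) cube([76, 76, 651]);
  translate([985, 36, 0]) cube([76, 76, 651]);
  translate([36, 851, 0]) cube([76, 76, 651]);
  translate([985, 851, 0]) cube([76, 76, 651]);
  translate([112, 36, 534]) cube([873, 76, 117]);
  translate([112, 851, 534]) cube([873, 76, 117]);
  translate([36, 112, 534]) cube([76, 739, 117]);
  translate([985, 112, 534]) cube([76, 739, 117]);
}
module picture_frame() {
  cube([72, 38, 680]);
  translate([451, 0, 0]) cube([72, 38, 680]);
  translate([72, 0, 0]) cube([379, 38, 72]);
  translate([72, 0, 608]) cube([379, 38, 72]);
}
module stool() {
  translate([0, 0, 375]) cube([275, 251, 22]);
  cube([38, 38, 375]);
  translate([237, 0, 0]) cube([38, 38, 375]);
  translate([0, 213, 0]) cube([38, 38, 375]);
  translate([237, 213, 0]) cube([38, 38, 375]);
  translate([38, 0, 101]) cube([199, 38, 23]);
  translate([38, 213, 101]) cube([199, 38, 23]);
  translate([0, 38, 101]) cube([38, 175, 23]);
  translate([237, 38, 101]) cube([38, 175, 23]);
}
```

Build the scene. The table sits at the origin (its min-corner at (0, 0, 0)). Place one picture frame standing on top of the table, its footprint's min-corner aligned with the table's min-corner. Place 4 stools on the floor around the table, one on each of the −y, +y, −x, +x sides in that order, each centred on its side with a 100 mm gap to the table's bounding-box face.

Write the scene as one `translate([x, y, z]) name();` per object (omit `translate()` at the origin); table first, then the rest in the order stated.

table();
translate([0, 0, 701]) picture_frame();
translate([411, -351, 0]) stool();
translate([411, 1063, 0]) stool();
translate([-375, 356, 0]) stool();
translate([1197, 356, 0]) stool();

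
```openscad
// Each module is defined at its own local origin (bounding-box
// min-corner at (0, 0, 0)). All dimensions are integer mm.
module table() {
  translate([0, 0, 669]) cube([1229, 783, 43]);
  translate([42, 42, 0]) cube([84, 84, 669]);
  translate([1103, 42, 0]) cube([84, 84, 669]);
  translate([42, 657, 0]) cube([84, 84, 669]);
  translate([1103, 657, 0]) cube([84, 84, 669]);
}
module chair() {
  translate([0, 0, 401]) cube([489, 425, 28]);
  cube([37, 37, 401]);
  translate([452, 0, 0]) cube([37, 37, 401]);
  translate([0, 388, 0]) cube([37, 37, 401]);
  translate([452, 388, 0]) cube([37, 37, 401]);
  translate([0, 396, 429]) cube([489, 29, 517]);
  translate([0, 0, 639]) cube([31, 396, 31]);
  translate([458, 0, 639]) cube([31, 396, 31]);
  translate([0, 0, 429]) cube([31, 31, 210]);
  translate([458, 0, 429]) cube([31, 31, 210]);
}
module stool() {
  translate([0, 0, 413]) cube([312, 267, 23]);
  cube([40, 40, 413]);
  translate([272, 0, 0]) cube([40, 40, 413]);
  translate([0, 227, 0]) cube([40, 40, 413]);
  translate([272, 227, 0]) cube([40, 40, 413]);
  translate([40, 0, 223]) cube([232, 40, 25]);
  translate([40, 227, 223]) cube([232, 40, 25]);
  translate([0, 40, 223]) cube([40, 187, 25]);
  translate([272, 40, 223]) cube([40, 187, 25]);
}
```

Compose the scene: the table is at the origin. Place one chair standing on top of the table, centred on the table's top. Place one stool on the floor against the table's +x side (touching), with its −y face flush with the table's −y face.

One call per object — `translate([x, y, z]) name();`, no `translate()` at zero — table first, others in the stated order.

table();
translate([370, 179, 712]) chair();
translate([1229, 0, 0]) stool();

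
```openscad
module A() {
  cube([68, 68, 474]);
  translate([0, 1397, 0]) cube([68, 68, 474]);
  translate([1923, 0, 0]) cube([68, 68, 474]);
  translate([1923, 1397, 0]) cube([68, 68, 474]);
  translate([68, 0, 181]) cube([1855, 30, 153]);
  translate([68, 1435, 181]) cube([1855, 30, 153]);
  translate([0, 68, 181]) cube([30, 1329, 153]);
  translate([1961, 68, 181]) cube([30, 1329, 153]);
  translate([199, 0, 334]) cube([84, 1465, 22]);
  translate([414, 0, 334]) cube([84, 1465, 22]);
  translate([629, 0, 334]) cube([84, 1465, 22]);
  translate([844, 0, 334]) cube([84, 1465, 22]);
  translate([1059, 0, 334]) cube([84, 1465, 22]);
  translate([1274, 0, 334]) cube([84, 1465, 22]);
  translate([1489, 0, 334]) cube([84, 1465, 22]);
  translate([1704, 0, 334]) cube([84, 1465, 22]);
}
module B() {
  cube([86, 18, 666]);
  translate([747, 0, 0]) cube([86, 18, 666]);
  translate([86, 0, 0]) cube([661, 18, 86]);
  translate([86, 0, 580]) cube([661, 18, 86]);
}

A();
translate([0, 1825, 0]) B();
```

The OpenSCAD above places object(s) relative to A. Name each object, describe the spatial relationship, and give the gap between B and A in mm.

The picture frame's nearest face is 360 mm from the bed frame's +y face.

A is a bed frame. B is a picture frame. The picture frame is on the floor beside the bed frame on its +y side. The gap between the picture frame and the bed frame is 360 mm.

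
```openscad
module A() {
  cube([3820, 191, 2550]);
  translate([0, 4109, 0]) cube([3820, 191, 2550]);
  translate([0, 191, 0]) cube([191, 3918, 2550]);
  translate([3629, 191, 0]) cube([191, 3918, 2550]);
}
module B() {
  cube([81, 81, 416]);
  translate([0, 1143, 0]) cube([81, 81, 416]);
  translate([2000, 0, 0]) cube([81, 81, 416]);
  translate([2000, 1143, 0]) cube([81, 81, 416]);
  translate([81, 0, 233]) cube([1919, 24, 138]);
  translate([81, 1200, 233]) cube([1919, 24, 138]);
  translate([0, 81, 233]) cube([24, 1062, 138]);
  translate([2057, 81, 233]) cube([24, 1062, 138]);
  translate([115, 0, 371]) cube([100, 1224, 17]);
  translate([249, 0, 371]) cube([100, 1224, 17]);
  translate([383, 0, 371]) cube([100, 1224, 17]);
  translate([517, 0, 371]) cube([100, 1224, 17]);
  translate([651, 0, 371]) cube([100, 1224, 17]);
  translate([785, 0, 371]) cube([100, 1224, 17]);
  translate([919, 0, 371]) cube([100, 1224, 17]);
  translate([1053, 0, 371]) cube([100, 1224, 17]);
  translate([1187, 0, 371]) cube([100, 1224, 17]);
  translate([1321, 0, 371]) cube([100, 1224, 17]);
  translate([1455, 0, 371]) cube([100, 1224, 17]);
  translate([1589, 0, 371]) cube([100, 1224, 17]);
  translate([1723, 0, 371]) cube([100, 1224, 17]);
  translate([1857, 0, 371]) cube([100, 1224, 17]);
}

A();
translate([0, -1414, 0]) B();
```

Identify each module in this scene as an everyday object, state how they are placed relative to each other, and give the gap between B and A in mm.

A is a house frame. B is a bed frame. The bed frame is on the floor beside the house frame on its −y side. The gap between the bed frame and the house frame is 190 mm.

The bed frame's nearest face is 190 mm from the house frame's −y face.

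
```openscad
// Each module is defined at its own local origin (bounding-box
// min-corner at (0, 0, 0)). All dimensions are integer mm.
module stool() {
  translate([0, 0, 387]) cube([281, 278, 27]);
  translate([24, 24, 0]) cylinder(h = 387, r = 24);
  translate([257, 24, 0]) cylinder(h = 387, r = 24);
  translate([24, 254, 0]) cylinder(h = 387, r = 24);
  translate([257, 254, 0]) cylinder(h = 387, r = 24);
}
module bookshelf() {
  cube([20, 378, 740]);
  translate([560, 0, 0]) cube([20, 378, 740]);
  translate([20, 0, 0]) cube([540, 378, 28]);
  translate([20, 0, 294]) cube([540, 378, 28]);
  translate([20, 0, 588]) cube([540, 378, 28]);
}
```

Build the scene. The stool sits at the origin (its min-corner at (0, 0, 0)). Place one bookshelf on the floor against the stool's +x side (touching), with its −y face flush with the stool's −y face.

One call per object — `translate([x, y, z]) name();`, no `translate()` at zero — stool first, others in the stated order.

stool();
translate([281, 0, 0]) bookshelf();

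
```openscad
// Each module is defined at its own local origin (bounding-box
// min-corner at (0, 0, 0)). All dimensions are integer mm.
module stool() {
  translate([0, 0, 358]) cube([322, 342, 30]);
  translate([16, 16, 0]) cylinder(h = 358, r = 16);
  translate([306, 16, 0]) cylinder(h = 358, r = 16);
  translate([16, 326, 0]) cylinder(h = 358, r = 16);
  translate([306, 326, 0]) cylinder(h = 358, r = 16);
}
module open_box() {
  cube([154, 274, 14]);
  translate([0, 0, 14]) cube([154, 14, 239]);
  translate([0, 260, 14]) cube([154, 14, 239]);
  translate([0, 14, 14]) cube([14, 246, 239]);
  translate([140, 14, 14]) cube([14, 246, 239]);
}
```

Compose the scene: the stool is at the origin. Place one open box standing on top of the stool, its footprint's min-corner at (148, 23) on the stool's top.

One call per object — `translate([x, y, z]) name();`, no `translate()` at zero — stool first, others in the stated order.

stool();
translate([148, 23, 388]) open_box();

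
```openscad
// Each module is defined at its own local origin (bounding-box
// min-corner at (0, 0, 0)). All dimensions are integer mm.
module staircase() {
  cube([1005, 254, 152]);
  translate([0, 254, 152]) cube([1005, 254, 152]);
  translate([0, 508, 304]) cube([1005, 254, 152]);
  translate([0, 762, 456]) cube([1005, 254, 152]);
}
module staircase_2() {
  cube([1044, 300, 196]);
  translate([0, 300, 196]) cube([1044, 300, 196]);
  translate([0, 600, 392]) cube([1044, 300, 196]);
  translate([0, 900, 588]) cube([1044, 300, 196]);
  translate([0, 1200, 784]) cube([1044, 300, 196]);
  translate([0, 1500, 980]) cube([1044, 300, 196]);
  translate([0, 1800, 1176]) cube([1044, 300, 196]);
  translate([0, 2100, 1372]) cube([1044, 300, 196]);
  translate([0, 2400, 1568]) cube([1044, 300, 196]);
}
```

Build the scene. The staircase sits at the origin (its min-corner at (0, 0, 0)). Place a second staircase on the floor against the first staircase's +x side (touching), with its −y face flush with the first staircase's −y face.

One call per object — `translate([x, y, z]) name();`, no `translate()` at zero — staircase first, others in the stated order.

staircase();
translate([1005, 0, 0]) staircase_2();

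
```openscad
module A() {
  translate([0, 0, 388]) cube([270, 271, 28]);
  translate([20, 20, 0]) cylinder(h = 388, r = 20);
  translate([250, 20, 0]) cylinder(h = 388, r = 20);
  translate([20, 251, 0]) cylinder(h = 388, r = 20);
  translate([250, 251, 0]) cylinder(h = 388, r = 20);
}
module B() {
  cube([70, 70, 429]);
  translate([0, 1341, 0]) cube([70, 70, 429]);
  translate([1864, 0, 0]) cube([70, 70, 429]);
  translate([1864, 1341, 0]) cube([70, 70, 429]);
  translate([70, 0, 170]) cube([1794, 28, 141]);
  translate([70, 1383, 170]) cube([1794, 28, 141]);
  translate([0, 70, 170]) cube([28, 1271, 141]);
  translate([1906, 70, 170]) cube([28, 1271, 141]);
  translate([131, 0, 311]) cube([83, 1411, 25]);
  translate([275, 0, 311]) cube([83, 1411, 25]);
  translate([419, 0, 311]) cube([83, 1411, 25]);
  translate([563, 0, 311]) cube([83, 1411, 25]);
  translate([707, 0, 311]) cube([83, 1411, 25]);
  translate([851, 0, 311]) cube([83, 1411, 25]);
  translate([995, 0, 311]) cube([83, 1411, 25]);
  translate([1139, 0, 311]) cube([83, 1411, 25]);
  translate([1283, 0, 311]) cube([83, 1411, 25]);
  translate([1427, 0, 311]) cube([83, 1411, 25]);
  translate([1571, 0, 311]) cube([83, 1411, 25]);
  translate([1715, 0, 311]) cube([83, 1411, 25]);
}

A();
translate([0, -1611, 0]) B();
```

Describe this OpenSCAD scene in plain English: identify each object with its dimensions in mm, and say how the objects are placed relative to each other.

A is a four-legged stool. The seat is 270×271 mm, 28 mm thick, top at z = 416 mm. It stands on four round legs, each 40 mm in diameter, from z = 0 to the seat underside, each leg's axis is inset half a diameter from the nearest pair of seat edges (so the leg's bounding box is flush with the corner).

B is a bed frame 1934 mm long (x) by 1411 mm wide (y). Four 70×70 mm corner posts, 429 mm tall, at the corners of the footprint. Four rails of 28 mm thickness and 141 mm height run between adjacent posts with their undersides at z = 170 mm, their outer faces flush with the outside of the frame (the two x-running rails run between the posts' inner faces; the two y-running rails run between the posts' inner faces). 12 slats, each 83 mm wide (x) and 25 mm thick, lie across the top of the two x-running rails, running the full 1411 mm width of the frame in y; the slats are evenly spaced along x between the inner faces of the end posts with equal gaps (rounded down to the nearest mm) at the −x end and between each pair — any rounding remainder accumulates at the +x end.

The bed frame is on the floor beside the stool on its −y side.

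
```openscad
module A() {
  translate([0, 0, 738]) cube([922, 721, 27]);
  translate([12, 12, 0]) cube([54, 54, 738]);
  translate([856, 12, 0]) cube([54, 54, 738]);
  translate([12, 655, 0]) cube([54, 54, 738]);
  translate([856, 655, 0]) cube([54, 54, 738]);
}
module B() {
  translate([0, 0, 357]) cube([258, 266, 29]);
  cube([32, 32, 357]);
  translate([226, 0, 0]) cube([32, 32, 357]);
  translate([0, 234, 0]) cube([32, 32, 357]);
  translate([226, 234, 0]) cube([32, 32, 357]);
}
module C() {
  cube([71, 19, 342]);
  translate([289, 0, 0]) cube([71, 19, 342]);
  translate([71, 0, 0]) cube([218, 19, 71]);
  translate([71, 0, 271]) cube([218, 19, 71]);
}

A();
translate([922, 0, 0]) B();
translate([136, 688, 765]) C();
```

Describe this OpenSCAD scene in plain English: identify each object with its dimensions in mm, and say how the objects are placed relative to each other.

A is a table: top 922 mm (x) × 721 mm (y), 27 mm thick, upper face at z = 765 mm, on four 54×54 mm square legs, each inset 12 mm from the nearest pair of top edges, running from z = 0 to the bottom of the top.

B is a four-legged stool. The seat is 258×266 mm, 29 mm thick, top at z = 386 mm. It stands on four square legs, each 32×32 mm in cross-section, from z = 0 to the seat underside, each flush with a corner of the seat.

C is a rectangular picture frame lying in the x–z plane (depth along y). The opening is 218 mm wide (x) by 200 mm tall (z), surrounded by a border 71 mm wide on all four sides. The frame is 19 mm deep and is made of two full-height vertical stiles with two horizontal rails fitted between them.

The stool is against the table's +x side, with their −y faces flush. The picture frame is on top of the table.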